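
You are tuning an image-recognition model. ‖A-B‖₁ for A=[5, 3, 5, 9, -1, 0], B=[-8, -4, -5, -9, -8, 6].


d = |5+ 8| + |3+ 4| + |5+ 5| + |9+ 9| + |-1+ 8| + |0-6|
  = 13 + 7 + 10 + 18 + 7 + 6
  = 61

61


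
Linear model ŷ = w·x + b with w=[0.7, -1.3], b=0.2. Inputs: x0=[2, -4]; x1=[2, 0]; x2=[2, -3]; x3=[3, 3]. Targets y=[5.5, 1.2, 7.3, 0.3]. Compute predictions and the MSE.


ŷ0 = (0.7)·(2) + (-1.3)·(-4) + 0.2 = 6.8
ŷ1 = (0.7)·(2) + (-1.3)·(0) + 0.2 = 1.6
ŷ2 = (0.7)·(2) + (-1.3)·(-3) + 0.2 = 5.5
ŷ3 = (0.7)·(3) + (-1.3)·(3) + 0.2 = -1.6
errors² = [1.69, 0.16, 3.24, 3.61]
MSE = 8.7000/4 = 2.175

2.175


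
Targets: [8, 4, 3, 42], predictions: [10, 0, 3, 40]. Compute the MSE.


Squared errors: (8-10)²=4, (4-0)²=16, (3-3)²=0, (42-40)²=4
Sum = 24
MSE = 24/4 = 6

6


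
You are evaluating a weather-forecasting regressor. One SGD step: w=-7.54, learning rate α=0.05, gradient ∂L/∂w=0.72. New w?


w_new = w - α·∇
= -7.54 - 0.05·0.72
= -7.54 - 0.036
= -7.576

-7.576


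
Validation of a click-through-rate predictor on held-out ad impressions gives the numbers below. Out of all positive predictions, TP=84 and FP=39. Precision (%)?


Precision = TP/(TP+FP)
= 84/(84+39)
= 84/123 = 68.29%

68.29%


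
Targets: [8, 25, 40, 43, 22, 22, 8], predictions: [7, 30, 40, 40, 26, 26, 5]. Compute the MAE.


Absolute errors: |8-7|=1, |25-30|=5, |40-40|=0, |43-40|=3, |22-26|=4, |22-26|=4, |8-5|=3
Sum = 20
MAE = 20/7 = 20/7

20/7


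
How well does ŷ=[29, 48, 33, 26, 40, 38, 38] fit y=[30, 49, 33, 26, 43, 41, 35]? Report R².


ȳ = 36.7143
SS_res = Σ(y-ŷ)² = 29
SS_tot = Σ(y-ȳ)² = 385.43
R² = 1 - SS_res/SS_tot = 1 - 0.0752 = 0.9248

0.9248


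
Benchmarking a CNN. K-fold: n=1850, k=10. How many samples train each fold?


Fold size = 1850/10 = 185
Training per fold = 1850 - 185 = 1665

1665


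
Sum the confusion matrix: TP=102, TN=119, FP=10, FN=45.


Total = TP + TN + FP + FN
= 102 + 119 + 10 + 45
= 276
(Predicted positive: 112, predicted negative: 164)

276


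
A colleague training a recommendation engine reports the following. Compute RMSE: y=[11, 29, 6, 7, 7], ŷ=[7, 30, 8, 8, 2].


MSE = 47/5 = 9.4
RMSE = √(47/5) = 3.0659

3.0659


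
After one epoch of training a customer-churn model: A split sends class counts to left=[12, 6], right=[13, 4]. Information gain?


Parent = [25, 10], H_parent = 0.8631
H_left = 0.9183 (n=18), H_right = 0.7871 (n=17)
H_children = (18/35)·0.9183 + (17/35)·0.7871 = 0.8546
IG = 0.8631 - 0.8546 = 0.0085

0.0085


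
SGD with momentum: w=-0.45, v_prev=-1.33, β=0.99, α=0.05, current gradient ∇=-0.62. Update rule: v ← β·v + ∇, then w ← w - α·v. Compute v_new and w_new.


v_new = 0.99·-1.33 - 0.62 = -1.3167 - 0.62 = -1.9367
w_new = -0.45 - 0.05·-1.9367 = -0.45 + 0.096835 = -0.353165

v_new=-1.9367, w_new=-0.353165


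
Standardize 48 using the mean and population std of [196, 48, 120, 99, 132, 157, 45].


μ = 113.8571, σ = 51.0949
z = (48 - 113.8571)/51.0949 = -1.2889

-1.2889


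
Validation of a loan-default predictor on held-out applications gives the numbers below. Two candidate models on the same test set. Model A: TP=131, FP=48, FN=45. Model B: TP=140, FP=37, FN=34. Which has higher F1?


Model A: P=131/179=0.7318, R=131/176=0.7443, F1=2PR/(P+R)=2TP/(2TP+FP+FN)=262/355=0.738
Model B: P=140/177=0.791, R=140/174=0.8046, F1=2PR/(P+R)=2TP/(2TP+FP+FN)=280/351=0.7977
0.738 < 0.7977 → Model B

Model B


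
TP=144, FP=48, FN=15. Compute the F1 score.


Precision = 144/192 = 0.75
Recall = 144/159 = 0.9057
F1 = 2·P·R/(P+R) = 2·TP/(2·TP+FP+FN) = 288/(288+48+15) = 288/351 = 0.8205

0.8205


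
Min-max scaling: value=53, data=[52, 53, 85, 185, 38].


min=38, max=185
(53-38)/(185-38) = 15/147 = 0.102

0.102


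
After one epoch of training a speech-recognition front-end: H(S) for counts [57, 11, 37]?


Probabilities: [57/105, 11/105, 37/105] ≈ [0.5429, 0.1048, 0.3524]
H = -((57/105)·log₂(57/105) + (11/105)·log₂(11/105) + (37/105)·log₂(37/105))
  = 1.3497 bits

1.3497 bits


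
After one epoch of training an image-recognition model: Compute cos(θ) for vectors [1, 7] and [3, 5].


A·B = 1·3 + 7·5 = 38
‖A‖ = √50 = 7.0711, ‖B‖ = √34 = 5.831
cos = 38/(√50·√34) = 38/√1700 = 0.9216

0.9216


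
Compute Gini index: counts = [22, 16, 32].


Probabilities: [22/70, 16/70, 32/70] ≈ [0.3143, 0.2286, 0.4571]
Σpᵢ² = (484 + 256 + 1024)/70² = 1764/4900
Gini = 1 - Σpᵢ² = 1 - 1764/4900 = 0.64

0.64


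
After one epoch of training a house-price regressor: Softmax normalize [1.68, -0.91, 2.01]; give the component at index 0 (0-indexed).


Exponentials: e^1.68=5.3656, e^-0.91=0.4025, e^2.01=7.4633
Sum = 13.2314
Softmax = [0.4055, 0.0304, 0.5641]
p[0] = 5.3656/13.2314 = 0.4055

0.4055


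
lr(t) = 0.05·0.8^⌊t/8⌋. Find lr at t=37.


n_drops = ⌊37/8⌋ = 4
lr = 0.05·0.8^4 = 0.05·0.4096 = 0.02048

0.02048


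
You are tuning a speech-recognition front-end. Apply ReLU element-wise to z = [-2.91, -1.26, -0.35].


ReLU(-2.91) = max(0, -2.91) = 0.0
ReLU(-1.26) = max(0, -1.26) = 0.0
ReLU(-0.35) = max(0, -0.35) = 0.0
result = [0.0, 0.0, 0.0]

[0.0, 0.0, 0.0]


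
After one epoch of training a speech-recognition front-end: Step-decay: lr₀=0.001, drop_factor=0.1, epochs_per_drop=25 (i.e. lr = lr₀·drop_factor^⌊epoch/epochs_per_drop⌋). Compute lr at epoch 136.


n_drops = ⌊136/25⌋ = 5
lr = 0.001·0.1^5 = 0.001·0.00001 = 0.00000001

0.00000001


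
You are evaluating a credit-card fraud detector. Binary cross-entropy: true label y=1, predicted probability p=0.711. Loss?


BCE = -[y·ln(p) + (1-y)·ln(1-p)]
= -1·ln(0.711) - 0
= -ln(0.711) = 0.3411

0.3411


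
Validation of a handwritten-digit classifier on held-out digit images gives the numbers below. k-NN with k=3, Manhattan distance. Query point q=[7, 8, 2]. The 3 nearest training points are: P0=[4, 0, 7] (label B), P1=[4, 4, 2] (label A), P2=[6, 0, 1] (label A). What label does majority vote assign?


d(q,P0) = 16  (label B)
d(q,P1) = 7  (label A)
d(q,P2) = 10  (label A)
Votes: A=2, B=1
Majority → A

A


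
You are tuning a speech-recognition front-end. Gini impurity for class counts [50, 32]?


Probabilities: [50/82, 32/82] ≈ [0.6098, 0.3902]
Σpᵢ² = (2500 + 1024)/82² = 3524/6724
Gini = 1 - Σpᵢ² = 1 - 3524/6724 = 0.4759

0.4759


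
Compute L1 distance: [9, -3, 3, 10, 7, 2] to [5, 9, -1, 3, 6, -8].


d = |9-5| + |-3-9| + |3+ 1| + |10-3| + |7-6| + |2+ 8|
  = 4 + 12 + 4 + 7 + 1 + 10
  = 38

38


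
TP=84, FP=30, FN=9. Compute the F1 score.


Precision = 84/114 = 0.7368
Recall = 84/93 = 0.9032
F1 = 2·P·R/(P+R) = 2·TP/(2·TP+FP+FN) = 168/(168+30+9) = 168/207 = 0.8116

0.8116


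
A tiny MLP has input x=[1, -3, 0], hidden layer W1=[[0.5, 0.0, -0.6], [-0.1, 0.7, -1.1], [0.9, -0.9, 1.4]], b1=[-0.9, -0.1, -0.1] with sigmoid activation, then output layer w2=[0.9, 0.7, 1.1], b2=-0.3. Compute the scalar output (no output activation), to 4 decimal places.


z1[0] = (0.5)·(1) + (0.0)·(-3) + (-0.6)·(0) - 0.9 = -0.4
z1[1] = (-0.1)·(1) + (0.7)·(-3) + (-1.1)·(0) - 0.1 = -2.3
z1[2] = (0.9)·(1) + (-0.9)·(-3) + (1.4)·(0) - 0.1 = 3.5
h = sigmoid(z1) = [0.4013, 0.0911, 0.9707]
output = (0.9)·(0.4013) + (0.7)·(0.0911) + (1.1)·(0.9707) - 0.3 = 1.1927

1.1927


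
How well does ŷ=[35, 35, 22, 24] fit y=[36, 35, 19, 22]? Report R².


ȳ = 28
SS_res = Σ(y-ŷ)² = 14
SS_tot = Σ(y-ȳ)² = 230
R² = 1 - SS_res/SS_tot = 1 - 0.0609 = 0.9391

0.9391


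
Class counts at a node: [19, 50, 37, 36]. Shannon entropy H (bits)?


Probabilities: [19/142, 50/142, 37/142, 36/142] ≈ [0.1338, 0.3521, 0.2606, 0.2535]
H = -((19/142)·log₂(19/142) + (50/142)·log₂(50/142) + (37/142)·log₂(37/142) + (36/142)·log₂(36/142))
  = 1.926 bits

1.926 bits


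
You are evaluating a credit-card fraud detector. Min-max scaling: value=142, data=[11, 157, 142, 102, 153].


min=11, max=157
(142-11)/(157-11) = 131/146 = 0.8973

0.8973


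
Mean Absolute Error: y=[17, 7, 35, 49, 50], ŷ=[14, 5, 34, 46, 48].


Absolute errors: |17-14|=3, |7-5|=2, |35-34|=1, |49-46|=3, |50-48|=2
Sum = 11
MAE = 11/5 = 11/5

11/5


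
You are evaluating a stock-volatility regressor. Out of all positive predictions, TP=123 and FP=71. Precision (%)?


Precision = TP/(TP+FP)
= 123/(123+71)
= 123/194 = 63.4%

63.4%


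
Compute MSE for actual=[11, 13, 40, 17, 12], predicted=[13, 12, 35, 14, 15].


Squared errors: (11-13)²=4, (13-12)²=1, (40-35)²=25, (17-14)²=9, (12-15)²=9
Sum = 48
MSE = 48/5 = 48/5

48/5


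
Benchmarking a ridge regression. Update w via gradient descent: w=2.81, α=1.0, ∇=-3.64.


w_new = w - α·∇
= 2.81 - 1.0·-3.64
= 2.81 + 3.64
= 6.45

6.45


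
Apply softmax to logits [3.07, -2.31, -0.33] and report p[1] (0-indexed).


Exponentials: e^3.07=21.5419, e^-2.31=0.0993, e^-0.33=0.7189
Sum = 22.3601
Softmax = [0.9634, 0.0044, 0.0322]
p[1] = 0.0993/22.3601 = 0.0044

0.0044


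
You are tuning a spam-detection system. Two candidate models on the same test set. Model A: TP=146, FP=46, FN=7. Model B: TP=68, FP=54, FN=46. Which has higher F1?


Model A: P=146/192=0.7604, R=146/153=0.9542, F1=2PR/(P+R)=2TP/(2TP+FP+FN)=292/345=0.8464
Model B: P=68/122=0.5574, R=68/114=0.5965, F1=2PR/(P+R)=2TP/(2TP+FP+FN)=136/236=0.5763
0.8464 > 0.5763 → Model A

Model A


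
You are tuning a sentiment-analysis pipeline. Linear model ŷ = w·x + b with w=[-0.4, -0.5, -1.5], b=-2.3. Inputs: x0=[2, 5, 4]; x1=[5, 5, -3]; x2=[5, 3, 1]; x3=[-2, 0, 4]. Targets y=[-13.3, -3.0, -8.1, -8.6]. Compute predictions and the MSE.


ŷ0 = (-0.4)·(2) + (-0.5)·(5) + (-1.5)·(4) - 2.3 = -11.6
ŷ1 = (-0.4)·(5) + (-0.5)·(5) + (-1.5)·(-3) - 2.3 = -2.3
ŷ2 = (-0.4)·(5) + (-0.5)·(3) + (-1.5)·(1) - 2.3 = -7.3
ŷ3 = (-0.4)·(-2) + (-0.5)·(0) + (-1.5)·(4) - 2.3 = -7.5
errors² = [2.89, 0.49, 0.64, 1.21]
MSE = 5.2300/4 = 1.3075

1.3075


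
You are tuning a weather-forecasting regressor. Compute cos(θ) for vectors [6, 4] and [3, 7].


A·B = 6·3 + 4·7 = 46
‖A‖ = √52 = 7.2111, ‖B‖ = √58 = 7.6158
cos = 46/(√52·√58) = 46/√3016 = 0.8376

0.8376


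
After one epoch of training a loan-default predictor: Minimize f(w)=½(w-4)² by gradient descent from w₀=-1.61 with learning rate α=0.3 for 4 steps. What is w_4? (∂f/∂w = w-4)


step 1: grad = -1.61-4 = -5.61; w = -1.61 - 0.3·(-5.61) = 0.073
step 2: grad = 0.073-4 = -3.927; w = 0.073 - 0.3·(-3.927) = 1.2511
step 3: grad = 1.2511-4 = -2.7489; w = 1.2511 - 0.3·(-2.7489) = 2.07577
step 4: grad = 2.07577-4 = -1.92423; w = 2.07577 - 0.3·(-1.92423) = 2.653039

2.653039


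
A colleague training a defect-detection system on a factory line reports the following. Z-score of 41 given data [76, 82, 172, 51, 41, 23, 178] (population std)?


μ = 89, σ = 57.4854
z = (41 - 89)/57.4854 = -0.835

-0.835


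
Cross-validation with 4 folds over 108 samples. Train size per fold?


Fold size = 108/4 = 27
Training per fold = 108 - 27 = 81

81


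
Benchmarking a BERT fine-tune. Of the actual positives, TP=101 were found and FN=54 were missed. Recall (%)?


Recall = TP/(TP+FN)
= 101/(101+54)
= 101/155 = 65.16%

65.16%


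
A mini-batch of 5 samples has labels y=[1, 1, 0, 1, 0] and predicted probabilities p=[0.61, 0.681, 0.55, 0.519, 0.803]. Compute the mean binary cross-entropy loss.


L[0] = -ln(0.61) = 0.4943
L[1] = -ln(0.681) = 0.3842
L[2] = -ln(1-0.55) = -ln(0.45) = 0.7985
L[3] = -ln(0.519) = 0.6559
L[4] = -ln(1-0.803) = -ln(0.197) = 1.6246
mean = (0.4943 + 0.3842 + 0.7985 + 0.6559 + 1.6246)/5 = 0.7915

0.7915


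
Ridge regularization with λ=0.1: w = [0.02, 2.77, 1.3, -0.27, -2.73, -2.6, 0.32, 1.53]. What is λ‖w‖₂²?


‖w‖₂² = (0.02)² + (2.77)² + (1.3)² + (-0.27)² + (-2.73)² + (-2.6)² + (0.32)² + (1.53)²
     = 0.0004 + 7.6729 + 1.69 + 0.0729 + 7.4529 + 6.76 + 0.1024 + 2.3409
     = 26.0924
λ·‖w‖₂² = 0.1·26.0924 = 2.60924

2.60924


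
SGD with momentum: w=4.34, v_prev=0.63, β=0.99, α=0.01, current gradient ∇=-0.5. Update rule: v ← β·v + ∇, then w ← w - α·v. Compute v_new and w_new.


v_new = 0.99·0.63 - 0.5 = 0.6237 - 0.5 = 0.1237
w_new = 4.34 - 0.01·0.1237 = 4.34 - 0.001237 = 4.338763

v_new=0.1237, w_new=4.338763


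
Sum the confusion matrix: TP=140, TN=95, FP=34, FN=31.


Total = TP + TN + FP + FN
= 140 + 95 + 34 + 31
= 300
(Predicted positive: 174, predicted negative: 126)

300


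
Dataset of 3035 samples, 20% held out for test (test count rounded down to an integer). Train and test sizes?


Test = ⌊3035·20/100⌋ = 607
Train = 3035 - 607 = 2428

Train: 2428, Test: 607


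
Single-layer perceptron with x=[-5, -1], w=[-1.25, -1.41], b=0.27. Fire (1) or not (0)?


z = (-5)·(-1.25) + (-1)·(-1.41) + 0.27
  = 7.93
step(z) = 1 (z≥0)

1


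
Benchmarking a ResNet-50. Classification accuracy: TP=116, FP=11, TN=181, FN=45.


Accuracy = (TP+TN)/(TP+TN+FP+FN)
= (116+181)/(353)
= 297/353 = 84.14%

84.14%


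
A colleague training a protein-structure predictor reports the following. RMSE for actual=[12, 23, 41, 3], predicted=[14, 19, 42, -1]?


MSE = 37/4 = 9.25
RMSE = √(37/4) = 3.0414

3.0414


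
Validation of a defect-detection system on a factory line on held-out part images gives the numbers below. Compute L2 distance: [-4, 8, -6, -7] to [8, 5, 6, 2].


d = √((-4-8)² + (8-5)² + (-6-6)² + (-7-2)²)
  = √(144 + 9 + 144 + 81)
  = √378 = 19.4422

19.4422


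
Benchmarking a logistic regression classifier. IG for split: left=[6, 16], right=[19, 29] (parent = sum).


Parent = [25, 45], H_parent = 0.9403
H_left = 0.8454 (n=22), H_right = 0.9685 (n=48)
H_children = (22/70)·0.8454 + (48/70)·0.9685 = 0.9298
IG = 0.9403 - 0.9298 = 0.0105

0.0105


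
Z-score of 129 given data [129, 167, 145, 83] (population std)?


μ = 131, σ = 30.8221
z = (129 - 131)/30.8221 = -0.0649

-0.0649


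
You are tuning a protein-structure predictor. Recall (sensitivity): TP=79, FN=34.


Recall = TP/(TP+FN)
= 79/(79+34)
= 79/113 = 69.91%

69.91%


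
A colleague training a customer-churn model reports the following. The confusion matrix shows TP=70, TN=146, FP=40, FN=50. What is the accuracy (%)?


Accuracy = (TP+TN)/(TP+TN+FP+FN)
= (70+146)/(306)
= 216/306 = 70.59%

70.59%


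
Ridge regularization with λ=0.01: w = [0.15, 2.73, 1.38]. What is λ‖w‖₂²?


‖w‖₂² = (0.15)² + (2.73)² + (1.38)²
     = 0.0225 + 7.4529 + 1.9044
     = 9.3798
λ·‖w‖₂² = 0.01·9.3798 = 0.093798

0.093798


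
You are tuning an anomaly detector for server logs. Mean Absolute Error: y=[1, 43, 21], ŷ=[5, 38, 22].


Absolute errors: |1-5|=4, |43-38|=5, |21-22|=1
Sum = 10
MAE = 10/3 = 10/3

10/3


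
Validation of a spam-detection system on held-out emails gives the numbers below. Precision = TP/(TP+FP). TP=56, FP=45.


Precision = TP/(TP+FP)
= 56/(56+45)
= 56/101 = 55.45%

55.45%


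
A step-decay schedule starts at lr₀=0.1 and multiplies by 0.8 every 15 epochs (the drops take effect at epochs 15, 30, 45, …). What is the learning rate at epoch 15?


n_drops = ⌊15/15⌋ = 1
lr = 0.1·0.8^1 = 0.1·0.8 = 0.08

0.08


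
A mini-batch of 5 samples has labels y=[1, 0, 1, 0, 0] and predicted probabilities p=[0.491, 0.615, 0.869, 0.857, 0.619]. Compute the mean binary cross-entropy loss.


L[0] = -ln(0.491) = 0.7113
L[1] = -ln(1-0.615) = -ln(0.385) = 0.9545
L[2] = -ln(0.869) = 0.1404
L[3] = -ln(1-0.857) = -ln(0.143) = 1.9449
L[4] = -ln(1-0.619) = -ln(0.381) = 0.965
mean = (0.7113 + 0.9545 + 0.1404 + 1.9449 + 0.965)/5 = 0.9432

0.9432


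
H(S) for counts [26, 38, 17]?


Probabilities: [26/81, 38/81, 17/81] ≈ [0.321, 0.4691, 0.2099]
H = -((26/81)·log₂(26/81) + (38/81)·log₂(38/81) + (17/81)·log₂(17/81))
  = 1.5112 bits

1.5112 bits


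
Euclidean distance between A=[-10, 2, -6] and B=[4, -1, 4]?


d = √((-10-4)² + (2+ 1)² + (-6-4)²)
  = √(196 + 9 + 100)
  = √305 = 17.4642

17.4642


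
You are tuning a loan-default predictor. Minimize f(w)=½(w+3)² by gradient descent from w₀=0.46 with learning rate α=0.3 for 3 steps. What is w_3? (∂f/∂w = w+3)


step 1: grad = 0.46+3 = 3.46; w = 0.46 - 0.3·(3.46) = -0.578
step 2: grad = -0.578+3 = 2.422; w = -0.578 - 0.3·(2.422) = -1.3046
step 3: grad = -1.3046+3 = 1.6954; w = -1.3046 - 0.3·(1.6954) = -1.81322

-1.81322


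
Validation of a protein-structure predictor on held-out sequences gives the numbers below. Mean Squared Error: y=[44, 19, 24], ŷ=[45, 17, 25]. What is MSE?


Squared errors: (44-45)²=1, (19-17)²=4, (24-25)²=1
Sum = 6
MSE = 6/3 = 2

2


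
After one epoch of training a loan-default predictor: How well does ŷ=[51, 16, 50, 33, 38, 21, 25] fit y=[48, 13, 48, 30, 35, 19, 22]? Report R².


ȳ = 30.7143
SS_res = Σ(y-ŷ)² = 53
SS_tot = Σ(y-ȳ)² = 1143.43
R² = 1 - SS_res/SS_tot = 1 - 0.0464 = 0.9536

0.9536


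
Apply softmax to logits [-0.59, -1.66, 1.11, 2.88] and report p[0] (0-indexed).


Exponentials: e^-0.59=0.5543, e^-1.66=0.1901, e^1.11=3.0344, e^2.88=17.8143
Sum = 21.5931
Softmax = [0.0257, 0.0088, 0.1405, 0.825]
p[0] = 0.5543/21.5931 = 0.0257

0.0257


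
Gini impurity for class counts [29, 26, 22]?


Probabilities: [29/77, 26/77, 22/77] ≈ [0.3766, 0.3377, 0.2857]
Σpᵢ² = (841 + 676 + 484)/77² = 2001/5929
Gini = 1 - Σpᵢ² = 1 - 2001/5929 = 0.6625

0.6625


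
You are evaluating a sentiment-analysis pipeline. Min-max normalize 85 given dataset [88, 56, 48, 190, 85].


min=48, max=190
(85-48)/(190-48) = 37/142 = 0.2606

0.2606


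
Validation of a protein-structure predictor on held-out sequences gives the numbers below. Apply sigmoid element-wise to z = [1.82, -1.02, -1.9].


σ(1.82) = 1/(1+e^-1.82) = 0.8606
σ(-1.02) = 1/(1+e^1.02) = 0.265
σ(-1.9) = 1/(1+e^1.9) = 0.1301
result = [0.8606, 0.265, 0.1301]

[0.8606, 0.265, 0.1301]


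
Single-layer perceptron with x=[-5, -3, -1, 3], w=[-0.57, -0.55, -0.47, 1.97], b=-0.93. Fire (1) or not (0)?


z = (-5)·(-0.57) + (-3)·(-0.55) + (-1)·(-0.47) + (3)·(1.97) - 0.93
  = 9.95
step(z) = 1 (z≥0)

1


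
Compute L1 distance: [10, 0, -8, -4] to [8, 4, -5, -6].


d = |10-8| + |0-4| + |-8+ 5| + |-4+ 6|
  = 2 + 4 + 3 + 2
  = 11

11


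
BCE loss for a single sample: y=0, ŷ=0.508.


BCE = -[y·ln(p) + (1-y)·ln(1-p)]
= -0 - 1·ln(1-0.508)
= -ln(0.492) = 0.7093

0.7093


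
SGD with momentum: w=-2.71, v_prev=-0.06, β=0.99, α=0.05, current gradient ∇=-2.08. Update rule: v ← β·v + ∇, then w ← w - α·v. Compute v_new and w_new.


v_new = 0.99·-0.06 - 2.08 = -0.0594 - 2.08 = -2.1394
w_new = -2.71 - 0.05·-2.1394 = -2.71 + 0.10697 = -2.60303

v_new=-2.1394, w_new=-2.60303


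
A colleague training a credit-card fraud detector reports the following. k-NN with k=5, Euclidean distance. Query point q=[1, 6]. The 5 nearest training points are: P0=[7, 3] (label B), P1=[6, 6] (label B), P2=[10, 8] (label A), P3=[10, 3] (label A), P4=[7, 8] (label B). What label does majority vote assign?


d(q,P0) = 6.7082  (label B)
d(q,P1) = 5.0  (label B)
d(q,P2) = 9.2195  (label A)
d(q,P3) = 9.4868  (label A)
d(q,P4) = 6.3246  (label B)
Votes: A=2, B=3
Majority → B

B


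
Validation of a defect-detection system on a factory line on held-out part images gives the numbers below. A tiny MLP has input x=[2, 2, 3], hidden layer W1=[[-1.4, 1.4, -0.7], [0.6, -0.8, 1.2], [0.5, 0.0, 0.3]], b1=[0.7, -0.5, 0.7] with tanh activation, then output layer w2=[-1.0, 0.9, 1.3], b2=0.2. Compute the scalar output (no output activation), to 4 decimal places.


z1[0] = (-1.4)·(2) + (1.4)·(2) + (-0.7)·(3) + 0.7 = -1.4
z1[1] = (0.6)·(2) + (-0.8)·(2) + (1.2)·(3) - 0.5 = 2.7
z1[2] = (0.5)·(2) + (0.0)·(2) + (0.3)·(3) + 0.7 = 2.6
h = tanh(z1) = [-0.8854, 0.991, 0.989]
output = (-1.0)·(-0.8854) + (0.9)·(0.991) + (1.3)·(0.989) + 0.2 = 3.263

3.263


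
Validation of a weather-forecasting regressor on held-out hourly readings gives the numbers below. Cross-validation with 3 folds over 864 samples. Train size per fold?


Fold size = 864/3 = 288
Training per fold = 864 - 288 = 576

576


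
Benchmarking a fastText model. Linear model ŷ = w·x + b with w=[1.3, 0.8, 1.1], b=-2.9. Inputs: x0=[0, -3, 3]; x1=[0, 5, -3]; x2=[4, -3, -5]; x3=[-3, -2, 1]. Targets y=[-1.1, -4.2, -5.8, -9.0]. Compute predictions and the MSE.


ŷ0 = (1.3)·(0) + (0.8)·(-3) + (1.1)·(3) - 2.9 = -2.0
ŷ1 = (1.3)·(0) + (0.8)·(5) + (1.1)·(-3) - 2.9 = -2.2
ŷ2 = (1.3)·(4) + (0.8)·(-3) + (1.1)·(-5) - 2.9 = -5.6
ŷ3 = (1.3)·(-3) + (0.8)·(-2) + (1.1)·(1) - 2.9 = -7.3
errors² = [0.81, 4.0, 0.04, 2.89]
MSE = 7.7400/4 = 1.935

1.935


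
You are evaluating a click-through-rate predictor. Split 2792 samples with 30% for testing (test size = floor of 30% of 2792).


Test = ⌊2792·30/100⌋ = 837
Train = 2792 - 837 = 1955

Train: 1955, Test: 837


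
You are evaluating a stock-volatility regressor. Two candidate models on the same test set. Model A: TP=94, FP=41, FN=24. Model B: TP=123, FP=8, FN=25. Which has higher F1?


Model A: P=94/135=0.6963, R=94/118=0.7966, F1=2PR/(P+R)=2TP/(2TP+FP+FN)=188/253=0.7431
Model B: P=123/131=0.9389, R=123/148=0.8311, F1=2PR/(P+R)=2TP/(2TP+FP+FN)=246/279=0.8817
0.7431 < 0.8817 → Model B

Model B


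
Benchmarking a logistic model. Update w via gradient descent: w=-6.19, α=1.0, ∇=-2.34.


w_new = w - α·∇
= -6.19 - 1.0·-2.34
= -6.19 + 2.34
= -3.85

-3.85


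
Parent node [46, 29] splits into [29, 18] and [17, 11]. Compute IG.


Parent = [46, 29], H_parent = 0.9626
H_left = 0.9601 (n=47), H_right = 0.9666 (n=28)
H_children = (47/75)·0.9601 + (28/75)·0.9666 = 0.9625
IG = 0.9626 - 0.9625 = 0.0001

0.0001


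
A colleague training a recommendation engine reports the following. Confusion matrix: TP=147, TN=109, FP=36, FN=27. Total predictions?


Total = TP + TN + FP + FN
= 147 + 109 + 36 + 27
= 319
(Predicted positive: 183, predicted negative: 136)

319


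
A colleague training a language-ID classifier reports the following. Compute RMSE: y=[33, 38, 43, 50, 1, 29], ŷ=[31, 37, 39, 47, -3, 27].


MSE = 50/6 = 8.3333
RMSE = √(50/6) = 2.8868

2.8868


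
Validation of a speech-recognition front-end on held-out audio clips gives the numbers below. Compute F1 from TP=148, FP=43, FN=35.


Precision = 148/191 = 0.7749
Recall = 148/183 = 0.8087
F1 = 2·P·R/(P+R) = 2·TP/(2·TP+FP+FN) = 296/(296+43+35) = 296/374 = 0.7914

0.7914


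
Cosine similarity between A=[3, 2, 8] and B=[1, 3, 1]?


A·B = 3·1 + 2·3 + 8·1 = 17
‖A‖ = √77 = 8.775, ‖B‖ = √11 = 3.3166
cos = 17/(√77·√11) = 17/√847 = 0.5841

0.5841


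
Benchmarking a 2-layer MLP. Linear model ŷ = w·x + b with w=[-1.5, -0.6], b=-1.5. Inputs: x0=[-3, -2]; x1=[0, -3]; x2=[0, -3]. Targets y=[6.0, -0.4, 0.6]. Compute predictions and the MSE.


ŷ0 = (-1.5)·(-3) + (-0.6)·(-2) - 1.5 = 4.2
ŷ1 = (-1.5)·(0) + (-0.6)·(-3) - 1.5 = 0.3
ŷ2 = (-1.5)·(0) + (-0.6)·(-3) - 1.5 = 0.3
errors² = [3.24, 0.49, 0.09]
MSE = 3.8200/3 = 1.2733

1.2733


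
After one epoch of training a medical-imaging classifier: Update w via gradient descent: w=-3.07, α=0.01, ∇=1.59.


w_new = w - α·∇
= -3.07 - 0.01·1.59
= -3.07 - 0.0159
= -3.0859

-3.0859


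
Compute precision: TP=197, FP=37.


Precision = TP/(TP+FP)
= 197/(197+37)
= 197/234 = 84.19%

84.19%


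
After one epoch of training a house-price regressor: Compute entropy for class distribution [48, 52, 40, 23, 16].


Probabilities: [48/179, 52/179, 40/179, 23/179, 16/179] ≈ [0.2682, 0.2905, 0.2235, 0.1285, 0.0894]
H = -((48/179)·log₂(48/179) + (52/179)·log₂(52/179) + (40/179)·log₂(40/179) + (23/179)·log₂(23/179) + (16/179)·log₂(16/179))
  = 2.2021 bits

2.2021 bits


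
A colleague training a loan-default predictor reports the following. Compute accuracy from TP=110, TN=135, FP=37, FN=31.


Accuracy = (TP+TN)/(TP+TN+FP+FN)
= (110+135)/(313)
= 245/313 = 78.27%

78.27%


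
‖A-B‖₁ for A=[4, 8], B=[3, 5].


d = |4-3| + |8-5|
  = 1 + 3
  = 4

4


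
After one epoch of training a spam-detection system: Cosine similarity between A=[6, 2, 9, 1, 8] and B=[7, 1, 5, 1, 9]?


A·B = 6·7 + 2·1 + 9·5 + 1·1 + 8·9 = 162
‖A‖ = √186 = 13.6382, ‖B‖ = √157 = 12.53
cos = 162/(√186·√157) = 162/√29202 = 0.948

0.948


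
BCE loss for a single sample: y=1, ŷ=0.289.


BCE = -[y·ln(p) + (1-y)·ln(1-p)]
= -1·ln(0.289) - 0
= -ln(0.289) = 1.2413

1.2413


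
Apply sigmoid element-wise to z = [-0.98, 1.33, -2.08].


σ(-0.98) = 1/(1+e^0.98) = 0.2729
σ(1.33) = 1/(1+e^-1.33) = 0.7908
σ(-2.08) = 1/(1+e^2.08) = 0.1111
result = [0.2729, 0.7908, 0.1111]

[0.2729, 0.7908, 0.1111]


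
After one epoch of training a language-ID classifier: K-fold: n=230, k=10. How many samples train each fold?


Fold size = 230/10 = 23
Training per fold = 230 - 23 = 207

207


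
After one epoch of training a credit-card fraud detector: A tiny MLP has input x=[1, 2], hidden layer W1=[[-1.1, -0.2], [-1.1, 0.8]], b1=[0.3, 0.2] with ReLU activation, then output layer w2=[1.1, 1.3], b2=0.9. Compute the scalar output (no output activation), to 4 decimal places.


z1[0] = (-1.1)·(1) + (-0.2)·(2) + 0.3 = -1.2
z1[1] = (-1.1)·(1) + (0.8)·(2) + 0.2 = 0.7
h = ReLU(z1) = [0.0, 0.7]
output = (1.1)·(0.0) + (1.3)·(0.7) + 0.9 = 1.81

1.81


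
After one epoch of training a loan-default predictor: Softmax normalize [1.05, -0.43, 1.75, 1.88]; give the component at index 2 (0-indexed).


Exponentials: e^1.05=2.8577, e^-0.43=0.6505, e^1.75=5.7546, e^1.88=6.5535
Sum = 15.8163
Softmax = [0.1807, 0.0411, 0.3638, 0.4144]
p[2] = 5.7546/15.8163 = 0.3638

0.3638


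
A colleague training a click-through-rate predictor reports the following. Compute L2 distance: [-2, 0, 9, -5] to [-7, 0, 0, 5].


d = √((-2+ 7)² + (0-0)² + (9-0)² + (-5-5)²)
  = √(25 + 0 + 81 + 100)
  = √206 = 14.3527

14.3527


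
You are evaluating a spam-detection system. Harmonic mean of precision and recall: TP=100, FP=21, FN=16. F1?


Precision = 100/121 = 0.8264
Recall = 100/116 = 0.8621
F1 = 2·P·R/(P+R) = 2·TP/(2·TP+FP+FN) = 200/(200+21+16) = 200/237 = 0.8439

0.8439


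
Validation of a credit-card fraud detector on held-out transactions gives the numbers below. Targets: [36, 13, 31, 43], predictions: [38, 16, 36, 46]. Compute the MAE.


Absolute errors: |36-38|=2, |13-16|=3, |31-36|=5, |43-46|=3
Sum = 13
MAE = 13/4 = 13/4

13/4


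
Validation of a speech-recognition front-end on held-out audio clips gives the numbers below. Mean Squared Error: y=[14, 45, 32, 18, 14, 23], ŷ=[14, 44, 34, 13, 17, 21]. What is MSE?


Squared errors: (14-14)²=0, (45-44)²=1, (32-34)²=4, (18-13)²=25, (14-17)²=9, (23-21)²=4
Sum = 43
MSE = 43/6 = 43/6

43/6


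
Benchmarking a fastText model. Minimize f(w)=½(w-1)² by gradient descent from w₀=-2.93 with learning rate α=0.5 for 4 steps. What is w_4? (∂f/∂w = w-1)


step 1: grad = -2.93-1 = -3.93; w = -2.93 - 0.5·(-3.93) = -0.965
step 2: grad = -0.965-1 = -1.965; w = -0.965 - 0.5·(-1.965) = 0.0175
step 3: grad = 0.0175-1 = -0.9825; w = 0.0175 - 0.5·(-0.9825) = 0.50875
step 4: grad = 0.50875-1 = -0.49125; w = 0.50875 - 0.5·(-0.49125) = 0.754375

0.754375


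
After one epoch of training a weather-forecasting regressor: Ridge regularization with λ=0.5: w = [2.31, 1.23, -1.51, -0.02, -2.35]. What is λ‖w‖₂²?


‖w‖₂² = (2.31)² + (1.23)² + (-1.51)² + (-0.02)² + (-2.35)²
     = 5.3361 + 1.5129 + 2.2801 + 0.0004 + 5.5225
     = 14.652
λ·‖w‖₂² = 0.5·14.652 = 7.326

7.326


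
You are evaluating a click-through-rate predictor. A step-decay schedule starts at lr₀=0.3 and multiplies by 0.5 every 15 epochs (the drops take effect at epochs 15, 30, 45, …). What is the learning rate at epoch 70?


n_drops = ⌊70/15⌋ = 4
lr = 0.3·0.5^4 = 0.3·0.0625 = 0.01875

0.01875


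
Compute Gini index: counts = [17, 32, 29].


Probabilities: [17/78, 32/78, 29/78] ≈ [0.2179, 0.4103, 0.3718]
Σpᵢ² = (289 + 1024 + 841)/78² = 2154/6084
Gini = 1 - Σpᵢ² = 1 - 2154/6084 = 0.646

0.646


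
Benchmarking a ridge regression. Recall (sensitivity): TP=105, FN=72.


Recall = TP/(TP+FN)
= 105/(105+72)
= 105/177 = 59.32%

59.32%


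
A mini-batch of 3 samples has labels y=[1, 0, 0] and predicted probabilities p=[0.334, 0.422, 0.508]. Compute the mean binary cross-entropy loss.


L[0] = -ln(0.334) = 1.0966
L[1] = -ln(1-0.422) = -ln(0.578) = 0.5482
L[2] = -ln(1-0.508) = -ln(0.492) = 0.7093
mean = (1.0966 + 0.5482 + 0.7093)/3 = 0.7847

0.7847


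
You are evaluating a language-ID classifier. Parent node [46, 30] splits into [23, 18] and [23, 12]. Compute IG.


Parent = [46, 30], H_parent = 0.9678
H_left = 0.9892 (n=41), H_right = 0.9275 (n=35)
H_children = (41/76)·0.9892 + (35/76)·0.9275 = 0.9608
IG = 0.9678 - 0.9608 = 0.007

0.007


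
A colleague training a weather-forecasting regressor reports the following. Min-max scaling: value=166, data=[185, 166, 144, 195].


min=144, max=195
(166-144)/(195-144) = 22/51 = 0.4314

0.4314


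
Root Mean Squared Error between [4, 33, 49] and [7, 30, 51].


MSE = 22/3 = 7.3333
RMSE = √(22/3) = 2.708

2.708


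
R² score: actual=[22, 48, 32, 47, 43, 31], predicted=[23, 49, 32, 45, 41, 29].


ȳ = 37.1667
SS_res = Σ(y-ŷ)² = 14
SS_tot = Σ(y-ȳ)² = 542.83
R² = 1 - SS_res/SS_tot = 1 - 0.0258 = 0.9742

0.9742


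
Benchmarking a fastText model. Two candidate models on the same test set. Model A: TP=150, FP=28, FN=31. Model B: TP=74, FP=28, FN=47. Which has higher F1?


Model A: P=150/178=0.8427, R=150/181=0.8287, F1=2PR/(P+R)=2TP/(2TP+FP+FN)=300/359=0.8357
Model B: P=74/102=0.7255, R=74/121=0.6116, F1=2PR/(P+R)=2TP/(2TP+FP+FN)=148/223=0.6637
0.8357 > 0.6637 → Model A

Model A


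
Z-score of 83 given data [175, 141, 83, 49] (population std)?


μ = 112, σ = 49.0408
z = (83 - 112)/49.0408 = -0.5913

-0.5913


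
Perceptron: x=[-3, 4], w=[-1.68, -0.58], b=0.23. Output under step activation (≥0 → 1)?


z = (-3)·(-1.68) + (4)·(-0.58) + 0.23
  = 2.95
step(z) = 1 (z≥0)

1


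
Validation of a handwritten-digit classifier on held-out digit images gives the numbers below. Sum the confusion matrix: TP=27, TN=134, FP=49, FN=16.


Total = TP + TN + FP + FN
= 27 + 134 + 49 + 16
= 226
(Predicted positive: 76, predicted negative: 150)

226


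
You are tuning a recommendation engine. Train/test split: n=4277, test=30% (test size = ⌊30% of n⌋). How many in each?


Test = ⌊4277·30/100⌋ = 1283
Train = 4277 - 1283 = 2994

Train: 2994, Test: 1283


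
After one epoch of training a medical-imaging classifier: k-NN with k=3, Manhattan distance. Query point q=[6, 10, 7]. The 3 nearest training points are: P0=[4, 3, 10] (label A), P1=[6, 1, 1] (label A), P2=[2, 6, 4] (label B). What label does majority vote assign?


d(q,P0) = 12  (label A)
d(q,P1) = 15  (label A)
d(q,P2) = 11  (label B)
Votes: A=2, B=1
Majority → A

A


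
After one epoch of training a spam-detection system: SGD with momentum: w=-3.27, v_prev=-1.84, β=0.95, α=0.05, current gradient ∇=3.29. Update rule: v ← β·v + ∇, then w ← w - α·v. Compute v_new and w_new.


v_new = 0.95·-1.84 + 3.29 = -1.748 + 3.29 = 1.542
w_new = -3.27 - 0.05·1.542 = -3.27 - 0.0771 = -3.3471

v_new=1.542, w_new=-3.3471


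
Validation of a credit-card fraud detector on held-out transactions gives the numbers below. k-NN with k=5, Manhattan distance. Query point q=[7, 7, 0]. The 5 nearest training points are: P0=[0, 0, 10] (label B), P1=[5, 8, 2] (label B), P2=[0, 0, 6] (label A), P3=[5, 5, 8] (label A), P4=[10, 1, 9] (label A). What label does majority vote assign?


d(q,P0) = 24  (label B)
d(q,P1) = 5  (label B)
d(q,P2) = 20  (label A)
d(q,P3) = 12  (label A)
d(q,P4) = 18  (label A)
Votes: A=3, B=2
Majority → A

A


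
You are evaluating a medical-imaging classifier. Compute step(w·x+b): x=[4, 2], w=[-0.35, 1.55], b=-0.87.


z = (4)·(-0.35) + (2)·(1.55) - 0.87
  = 0.83
step(z) = 1 (z≥0)

1


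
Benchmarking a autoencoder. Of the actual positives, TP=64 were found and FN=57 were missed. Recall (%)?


Recall = TP/(TP+FN)
= 64/(64+57)
= 64/121 = 52.89%

52.89%


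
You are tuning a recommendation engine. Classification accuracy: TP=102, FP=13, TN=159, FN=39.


Accuracy = (TP+TN)/(TP+TN+FP+FN)
= (102+159)/(313)
= 261/313 = 83.39%

83.39%


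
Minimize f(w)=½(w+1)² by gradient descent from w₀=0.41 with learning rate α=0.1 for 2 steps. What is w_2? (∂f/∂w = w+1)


step 1: grad = 0.41+1 = 1.41; w = 0.41 - 0.1·(1.41) = 0.269
step 2: grad = 0.269+1 = 1.269; w = 0.269 - 0.1·(1.269) = 0.1421

0.1421


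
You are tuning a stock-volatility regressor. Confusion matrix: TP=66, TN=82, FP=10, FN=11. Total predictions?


Total = TP + TN + FP + FN
= 66 + 82 + 10 + 11
= 169
(Predicted positive: 76, predicted negative: 93)

169


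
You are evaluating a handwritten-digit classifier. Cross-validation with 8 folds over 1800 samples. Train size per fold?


Fold size = 1800/8 = 225
Training per fold = 1800 - 225 = 1575

1575


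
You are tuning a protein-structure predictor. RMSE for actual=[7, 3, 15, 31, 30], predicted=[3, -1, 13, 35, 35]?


MSE = 77/5 = 15.4
RMSE = √(77/5) = 3.9243

3.9243


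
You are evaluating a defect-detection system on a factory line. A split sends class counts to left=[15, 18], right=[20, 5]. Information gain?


Parent = [35, 23], H_parent = 0.9689
H_left = 0.994 (n=33), H_right = 0.7219 (n=25)
H_children = (33/58)·0.994 + (25/58)·0.7219 = 0.8767
IG = 0.9689 - 0.8767 = 0.0922

0.0922


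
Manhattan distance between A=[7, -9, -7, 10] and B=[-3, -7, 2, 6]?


d = |7+ 3| + |-9+ 7| + |-7-2| + |10-6|
  = 10 + 2 + 9 + 4
  = 25

25


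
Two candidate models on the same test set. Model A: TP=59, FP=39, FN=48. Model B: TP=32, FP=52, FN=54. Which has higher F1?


Model A: P=59/98=0.602, R=59/107=0.5514, F1=2PR/(P+R)=2TP/(2TP+FP+FN)=118/205=0.5756
Model B: P=32/84=0.381, R=32/86=0.3721, F1=2PR/(P+R)=2TP/(2TP+FP+FN)=64/170=0.3765
0.5756 > 0.3765 → Model A

Model A


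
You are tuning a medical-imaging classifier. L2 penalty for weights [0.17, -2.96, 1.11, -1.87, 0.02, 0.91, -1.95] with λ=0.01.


‖w‖₂² = (0.17)² + (-2.96)² + (1.11)² + (-1.87)² + (0.02)² + (0.91)² + (-1.95)²
     = 0.0289 + 8.7616 + 1.2321 + 3.4969 + 0.0004 + 0.8281 + 3.8025
     = 18.1505
λ·‖w‖₂² = 0.01·18.1505 = 0.181505

0.181505


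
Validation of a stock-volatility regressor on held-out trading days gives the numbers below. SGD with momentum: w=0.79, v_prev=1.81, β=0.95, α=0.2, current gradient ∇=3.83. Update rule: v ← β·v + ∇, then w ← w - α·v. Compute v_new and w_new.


v_new = 0.95·1.81 + 3.83 = 1.7195 + 3.83 = 5.5495
w_new = 0.79 - 0.2·5.5495 = 0.79 - 1.1099 = -0.3199

v_new=5.5495, w_new=-0.3199


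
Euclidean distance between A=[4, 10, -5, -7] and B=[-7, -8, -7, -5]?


d = √((4+ 7)² + (10+ 8)² + (-5+ 7)² + (-7+ 5)²)
  = √(121 + 324 + 4 + 4)
  = √453 = 21.2838

21.2838


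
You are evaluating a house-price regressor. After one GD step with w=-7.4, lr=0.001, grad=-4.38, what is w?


w_new = w - α·∇
= -7.4 - 0.001·-4.38
= -7.4 + 0.00438
= -7.39562

-7.39562


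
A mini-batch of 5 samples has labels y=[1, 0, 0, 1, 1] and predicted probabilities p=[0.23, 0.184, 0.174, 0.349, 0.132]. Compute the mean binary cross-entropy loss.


L[0] = -ln(0.23) = 1.4697
L[1] = -ln(1-0.184) = -ln(0.816) = 0.2033
L[2] = -ln(1-0.174) = -ln(0.826) = 0.1912
L[3] = -ln(0.349) = 1.0527
L[4] = -ln(0.132) = 2.025
mean = (1.4697 + 0.2033 + 0.1912 + 1.0527 + 2.025)/5 = 0.9884

0.9884


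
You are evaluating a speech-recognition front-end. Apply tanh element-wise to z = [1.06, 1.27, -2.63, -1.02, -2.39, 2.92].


tanh(1.06) = 0.7857
tanh(1.27) = 0.8538
tanh(-2.63) = -0.9897
tanh(-1.02) = -0.7699
tanh(-2.39) = -0.9833
tanh(2.92) = 0.9942
result = [0.7857, 0.8538, -0.9897, -0.7699, -0.9833, 0.9942]

[0.7857, 0.8538, -0.9897, -0.7699, -0.9833, 0.9942]


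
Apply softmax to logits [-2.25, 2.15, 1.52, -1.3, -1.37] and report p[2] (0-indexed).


Exponentials: e^-2.25=0.1054, e^2.15=8.5849, e^1.52=4.5722, e^-1.3=0.2725, e^-1.37=0.2541
Sum = 13.7891
Softmax = [0.0076, 0.6226, 0.3316, 0.0198, 0.0184]
p[2] = 4.5722/13.7891 = 0.3316

0.3316


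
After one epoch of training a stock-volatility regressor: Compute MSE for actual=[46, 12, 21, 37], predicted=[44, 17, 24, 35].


Squared errors: (46-44)²=4, (12-17)²=25, (21-24)²=9, (37-35)²=4
Sum = 42
MSE = 42/4 = 21/2

21/2


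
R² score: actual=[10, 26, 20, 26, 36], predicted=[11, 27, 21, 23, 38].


ȳ = 23.6
SS_res = Σ(y-ŷ)² = 16
SS_tot = Σ(y-ȳ)² = 363.2
R² = 1 - SS_res/SS_tot = 1 - 0.0441 = 0.9559

0.9559


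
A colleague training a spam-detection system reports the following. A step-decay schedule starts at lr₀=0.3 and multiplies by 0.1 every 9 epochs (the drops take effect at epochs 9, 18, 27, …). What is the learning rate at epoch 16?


n_drops = ⌊16/9⌋ = 1
lr = 0.3·0.1^1 = 0.3·0.1 = 0.03

0.03


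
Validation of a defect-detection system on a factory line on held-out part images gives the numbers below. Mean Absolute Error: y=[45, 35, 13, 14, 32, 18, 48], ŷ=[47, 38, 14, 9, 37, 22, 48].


Absolute errors: |45-47|=2, |35-38|=3, |13-14|=1, |14-9|=5, |32-37|=5, |18-22|=4, |48-48|=0
Sum = 20
MAE = 20/7 = 20/7

20/7


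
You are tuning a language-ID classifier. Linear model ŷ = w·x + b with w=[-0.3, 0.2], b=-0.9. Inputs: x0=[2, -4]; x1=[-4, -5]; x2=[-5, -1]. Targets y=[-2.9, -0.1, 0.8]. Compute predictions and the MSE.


ŷ0 = (-0.3)·(2) + (0.2)·(-4) - 0.9 = -2.3
ŷ1 = (-0.3)·(-4) + (0.2)·(-5) - 0.9 = -0.7
ŷ2 = (-0.3)·(-5) + (0.2)·(-1) - 0.9 = 0.4
errors² = [0.36, 0.36, 0.16]
MSE = 0.8800/3 = 0.2933

0.2933


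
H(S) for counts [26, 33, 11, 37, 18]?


Probabilities: [26/125, 33/125, 11/125, 37/125, 18/125] ≈ [0.208, 0.264, 0.088, 0.296, 0.144]
H = -((26/125)·log₂(26/125) + (33/125)·log₂(33/125) + (11/125)·log₂(11/125) + (37/125)·log₂(37/125) + (18/125)·log₂(18/125))
  = 2.2095 bits

2.2095 bits


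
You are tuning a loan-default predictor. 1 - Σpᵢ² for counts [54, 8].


Probabilities: [54/62, 8/62] ≈ [0.871, 0.129]
Σpᵢ² = (2916 + 64)/62² = 2980/3844
Gini = 1 - Σpᵢ² = 1 - 2980/3844 = 0.2248

0.2248


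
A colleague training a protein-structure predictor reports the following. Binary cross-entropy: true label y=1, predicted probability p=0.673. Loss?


BCE = -[y·ln(p) + (1-y)·ln(1-p)]
= -1·ln(0.673) - 0
= -ln(0.673) = 0.396

0.396


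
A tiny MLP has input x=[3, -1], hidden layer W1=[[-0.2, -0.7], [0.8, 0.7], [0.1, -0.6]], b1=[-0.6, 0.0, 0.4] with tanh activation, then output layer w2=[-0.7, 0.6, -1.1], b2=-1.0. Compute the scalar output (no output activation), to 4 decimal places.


z1[0] = (-0.2)·(3) + (-0.7)·(-1) - 0.6 = -0.5
z1[1] = (0.8)·(3) + (0.7)·(-1) + 0.0 = 1.7
z1[2] = (0.1)·(3) + (-0.6)·(-1) + 0.4 = 1.3
h = tanh(z1) = [-0.4621, 0.9354, 0.8617]
output = (-0.7)·(-0.4621) + (0.6)·(0.9354) + (-1.1)·(0.8617) - 1.0 = -1.0632

-1.0632


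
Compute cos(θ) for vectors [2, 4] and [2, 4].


A·B = 2·2 + 4·4 = 20
‖A‖ = √20 = 4.4721, ‖B‖ = √20 = 4.4721
cos = 20/(√20·√20) = 20/√400 = 1.0

1.0


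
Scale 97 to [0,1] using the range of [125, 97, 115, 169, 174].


min=97, max=174
(97-97)/(174-97) = 0/77 = 0.0

0.0


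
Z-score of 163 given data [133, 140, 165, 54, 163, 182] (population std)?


μ = 139.5, σ = 41.5562
z = (163 - 139.5)/41.5562 = 0.5655

0.5655
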